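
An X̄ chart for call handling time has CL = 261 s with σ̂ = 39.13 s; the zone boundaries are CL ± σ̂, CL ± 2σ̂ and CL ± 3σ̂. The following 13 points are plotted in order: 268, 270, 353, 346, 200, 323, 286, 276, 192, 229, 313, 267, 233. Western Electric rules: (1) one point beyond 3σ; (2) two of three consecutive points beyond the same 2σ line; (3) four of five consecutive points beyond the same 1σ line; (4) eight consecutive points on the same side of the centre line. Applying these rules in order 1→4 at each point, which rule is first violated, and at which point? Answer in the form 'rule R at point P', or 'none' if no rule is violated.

Zone of each point (C = within 1σ̂, B = 1σ̂–2σ̂, A = 2σ̂–3σ̂, * = beyond 3σ̂; sign = side of CL): 1:+C, 2:+C, 3:+A, 4:+A, 5:-B, 6:+B, 7:+C, 8:+C, 9:-B, 10:-C, 11:+B, 12:+C, 13:-C
Rule 2 (two of three consecutive points beyond the same 2σ limit) is satisfied at point 4.

rule 2 at point 4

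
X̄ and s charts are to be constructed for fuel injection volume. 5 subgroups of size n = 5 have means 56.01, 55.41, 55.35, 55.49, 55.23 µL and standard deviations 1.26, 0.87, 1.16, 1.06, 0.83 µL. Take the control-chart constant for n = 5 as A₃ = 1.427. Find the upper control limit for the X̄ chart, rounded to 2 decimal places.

56.98

X̄̄ = (56.01 + 55.41 + 55.35 + 55.49 + 55.23) / 5 = 55.4980
s̄ = (1.26 + 0.87 + 1.16 + 1.06 + 0.83) / 5 = 1.0360
UCL = X̄̄ + A₃·s̄ = 55.4980 + 1.427 × 1.0360 = 56.9764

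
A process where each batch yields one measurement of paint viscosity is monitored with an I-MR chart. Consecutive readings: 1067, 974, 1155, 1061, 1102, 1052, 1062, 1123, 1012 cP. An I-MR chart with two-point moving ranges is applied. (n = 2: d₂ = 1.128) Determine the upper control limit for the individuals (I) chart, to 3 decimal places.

1280.654

X̄ = (1067 + 974 + 1155 + 1061 + 1102 + 1052 + 1062 + 1123 + 1012) / 9 = 1067.5556
Moving ranges: 93, 181, 94, 41, 50, 10, 61, 111; M̄R̄ = 641.0000 / 8 = 80.1250
UCL = X̄ + 3·M̄R̄/d₂ = 1067.5556 + 3 × 80.1250 / 1.128 = 1280.6540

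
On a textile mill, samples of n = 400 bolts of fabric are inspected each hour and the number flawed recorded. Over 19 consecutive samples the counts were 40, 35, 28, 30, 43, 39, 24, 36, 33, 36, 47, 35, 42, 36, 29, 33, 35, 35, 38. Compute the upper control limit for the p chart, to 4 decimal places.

0.1313

p̄ = Σdᵢ / (k·n) = 674 / (19 × 400) = 0.08868
UCL = p̄ + 3·√(p̄(1−p̄)/n) = 0.08868 + 3 × √(0.08868×0.91132/400) = 0.08868 + 3 × 0.01421 = 0.13133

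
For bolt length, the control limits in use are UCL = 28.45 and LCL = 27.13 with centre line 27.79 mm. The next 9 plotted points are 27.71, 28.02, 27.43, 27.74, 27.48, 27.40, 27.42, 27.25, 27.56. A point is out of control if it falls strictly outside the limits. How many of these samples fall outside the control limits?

0

All 9 points lie within [27.13, 28.45].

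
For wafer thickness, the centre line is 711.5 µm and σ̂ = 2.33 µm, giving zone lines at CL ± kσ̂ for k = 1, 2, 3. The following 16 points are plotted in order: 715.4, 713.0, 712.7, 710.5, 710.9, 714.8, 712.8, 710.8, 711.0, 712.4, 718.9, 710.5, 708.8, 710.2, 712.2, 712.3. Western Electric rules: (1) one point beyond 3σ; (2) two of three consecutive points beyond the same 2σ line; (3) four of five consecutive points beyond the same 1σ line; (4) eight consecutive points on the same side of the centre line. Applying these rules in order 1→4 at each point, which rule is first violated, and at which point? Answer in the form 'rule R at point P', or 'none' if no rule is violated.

rule 1 at point 11

Zone of each point (C = within 1σ̂, B = 1σ̂–2σ̂, A = 2σ̂–3σ̂, * = beyond 3σ̂; sign = side of CL): 1:+B, 2:+C, 3:+C, 4:-C, 5:-C, 6:+B, 7:+C, 8:-C, 9:-C, 10:+C, 11:+*, 12:-C, 13:-B, 14:-C, 15:+C, 16:+C
Rule 1 (one point beyond the 3σ limits) is satisfied at point 11.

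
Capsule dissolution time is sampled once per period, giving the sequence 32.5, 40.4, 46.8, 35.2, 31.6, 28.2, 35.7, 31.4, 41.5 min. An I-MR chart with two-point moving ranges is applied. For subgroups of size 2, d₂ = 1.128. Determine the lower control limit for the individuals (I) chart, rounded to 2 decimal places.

17.70

X̄ = (32.5 + 40.4 + 46.8 + 35.2 + 31.6 + 28.2 + 35.7 + 31.4 + 41.5) / 9 = 35.9222
Moving ranges: 7.9, 6.4, 11.6, 3.6, 3.4, 7.5, 4.3, 10.1; M̄R̄ = 54.8000 / 8 = 6.8500
LCL = X̄ − 3·M̄R̄/d₂ = 35.9222 − 3 × 6.8500 / 1.128 = 17.7041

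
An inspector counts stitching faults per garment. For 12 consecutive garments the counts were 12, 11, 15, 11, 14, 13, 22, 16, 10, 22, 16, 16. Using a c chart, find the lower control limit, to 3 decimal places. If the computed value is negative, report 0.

3.279

c̄ = (12 + 11 + 15 + 11 + 14 + 13 + 22 + 16 + 10 + 22 + 16 + 16) / 12 = 178 / 12 = 14.8333
LCL = c̄ − 3√c̄ = 14.8333 − 3 × 3.8514 = 3.2791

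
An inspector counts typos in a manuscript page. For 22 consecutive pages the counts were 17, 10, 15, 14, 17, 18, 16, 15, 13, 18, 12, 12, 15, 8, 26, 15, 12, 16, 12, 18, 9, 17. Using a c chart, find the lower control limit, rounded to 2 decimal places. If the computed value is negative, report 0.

3.24

c̄ = (17 + 10 + 15 + 14 + 17 + 18 + 16 + 15 + 13 + 18 + 12 + 12 + 15 + 8 + 26 + 15 + 12 + 16 + 12 + 18 + 9 + 17) / 22 = 325 / 22 = 14.7727
LCL = c̄ − 3√c̄ = 14.7727 − 3 × 3.8435 = 3.2421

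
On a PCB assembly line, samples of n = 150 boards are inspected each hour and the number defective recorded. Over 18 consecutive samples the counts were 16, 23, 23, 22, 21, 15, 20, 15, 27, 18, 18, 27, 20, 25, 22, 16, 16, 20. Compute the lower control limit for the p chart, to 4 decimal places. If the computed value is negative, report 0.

0.0512

p̄ = Σdᵢ / (k·n) = 364 / (18 × 150) = 0.13481
LCL = p̄ − 3·√(p̄(1−p̄)/n) = 0.13481 − 3 × 0.02789 = 0.05116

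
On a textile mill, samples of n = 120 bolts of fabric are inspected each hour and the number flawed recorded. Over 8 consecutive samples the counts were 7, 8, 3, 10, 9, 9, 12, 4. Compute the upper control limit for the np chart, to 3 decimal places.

15.827

p̄ = Σdᵢ / (k·n) = 62 / (8 × 120) = 0.06458
UCL = np̄ + 3·√(np̄(1−p̄)) = 7.7500 + 3 × √(7.7500×0.93542) = 7.7500 + 3 × 2.6925 = 15.8275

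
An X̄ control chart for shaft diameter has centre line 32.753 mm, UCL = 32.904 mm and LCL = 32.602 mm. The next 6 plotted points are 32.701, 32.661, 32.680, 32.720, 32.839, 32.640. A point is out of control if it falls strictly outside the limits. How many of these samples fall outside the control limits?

0

All 6 points lie within [32.602, 32.904].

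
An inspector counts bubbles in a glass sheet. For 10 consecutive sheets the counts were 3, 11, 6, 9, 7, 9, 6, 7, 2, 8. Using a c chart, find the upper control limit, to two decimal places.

14.62

c̄ = (3 + 11 + 6 + 9 + 7 + 9 + 6 + 7 + 2 + 8) / 10 = 68 / 10 = 6.8000
UCL = c̄ + 3√c̄ = 6.8000 + 3 × √6.8000 = 6.8000 + 3 × 2.6077 = 14.6230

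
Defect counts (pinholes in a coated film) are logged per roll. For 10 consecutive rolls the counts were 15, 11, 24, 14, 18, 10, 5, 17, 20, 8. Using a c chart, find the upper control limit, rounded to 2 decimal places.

25.50

c̄ = (15 + 11 + 24 + 14 + 18 + 10 + 5 + 17 + 20 + 8) / 10 = 142 / 10 = 14.2000
UCL = c̄ + 3√c̄ = 14.2000 + 3 × √14.2000 = 14.2000 + 3 × 3.7683 = 25.5049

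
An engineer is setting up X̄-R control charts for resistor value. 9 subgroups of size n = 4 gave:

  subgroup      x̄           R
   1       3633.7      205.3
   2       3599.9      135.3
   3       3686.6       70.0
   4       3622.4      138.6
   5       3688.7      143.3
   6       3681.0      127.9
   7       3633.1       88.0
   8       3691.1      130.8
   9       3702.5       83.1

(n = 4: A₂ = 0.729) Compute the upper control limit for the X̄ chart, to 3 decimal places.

3750.795

X̄̄ = (3633.7 + 3599.9 + 3686.6 + 3622.4 + 3688.7 + 3681.0 + 3633.1 + 3691.1 + 3702.5) / 9 = 32939.0000 / 9 = 3659.8889
R̄ = (205.3 + 135.3 + 70.0 + 138.6 + 143.3 + 127.9 + 88.0 + 130.8 + 83.1) / 9 = 1122.3000 / 9 = 124.7000
UCL = X̄̄ + A₂·R̄ = 3659.8889 + 0.729 × 124.7000 = 3750.7952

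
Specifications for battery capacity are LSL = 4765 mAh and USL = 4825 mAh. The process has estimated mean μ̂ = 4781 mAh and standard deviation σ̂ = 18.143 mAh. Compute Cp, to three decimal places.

0.551

Cp = (USL − LSL) / (6σ̂) = (4825 − 4765) / (6 × 18.143) = 60.0000 / 108.8580 = 0.5512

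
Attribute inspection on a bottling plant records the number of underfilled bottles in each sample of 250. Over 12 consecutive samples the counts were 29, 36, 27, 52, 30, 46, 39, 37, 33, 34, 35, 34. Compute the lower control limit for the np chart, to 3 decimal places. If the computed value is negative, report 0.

p̄ = Σdᵢ / (k·n) = 432 / (12 × 250) = 0.14400
LCL = np̄ − 3·√(np̄(1−p̄)) = 36.0000 − 3 × 5.5512 = 19.3464

19.346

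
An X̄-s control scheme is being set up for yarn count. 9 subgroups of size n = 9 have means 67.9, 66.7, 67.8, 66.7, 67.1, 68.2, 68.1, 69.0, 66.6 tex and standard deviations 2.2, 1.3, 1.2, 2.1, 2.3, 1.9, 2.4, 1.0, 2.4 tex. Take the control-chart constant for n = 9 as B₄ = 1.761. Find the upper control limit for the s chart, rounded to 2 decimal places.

3.29

s̄ = (2.2 + 1.3 + 1.2 + 2.1 + 2.3 + 1.9 + 2.4 + 1.0 + 2.4) / 9 = 1.8667
UCL_s = B₄·s̄ = 1.761 × 1.8667 = 3.2872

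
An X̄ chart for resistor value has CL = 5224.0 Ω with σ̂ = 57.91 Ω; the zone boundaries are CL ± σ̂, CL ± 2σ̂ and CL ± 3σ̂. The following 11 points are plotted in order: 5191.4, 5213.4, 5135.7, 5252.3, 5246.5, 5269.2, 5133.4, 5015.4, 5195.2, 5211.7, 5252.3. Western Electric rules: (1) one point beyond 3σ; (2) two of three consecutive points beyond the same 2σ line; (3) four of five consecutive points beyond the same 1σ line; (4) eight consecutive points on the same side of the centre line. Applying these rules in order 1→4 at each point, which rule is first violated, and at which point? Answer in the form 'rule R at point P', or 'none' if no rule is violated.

rule 1 at point 8

Zone of each point (C = within 1σ̂, B = 1σ̂–2σ̂, A = 2σ̂–3σ̂, * = beyond 3σ̂; sign = side of CL): 1:-C, 2:-C, 3:-B, 4:+C, 5:+C, 6:+C, 7:-B, 8:-*, 9:-C, 10:-C, 11:+C
Rule 1 (one point beyond the 3σ limits) is satisfied at point 8.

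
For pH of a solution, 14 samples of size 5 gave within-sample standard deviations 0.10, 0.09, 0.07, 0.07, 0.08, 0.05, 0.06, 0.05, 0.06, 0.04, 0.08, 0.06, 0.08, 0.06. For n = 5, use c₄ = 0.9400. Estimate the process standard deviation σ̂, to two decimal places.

0.07

s̄ = (0.10 + 0.09 + 0.07 + 0.07 + 0.08 + 0.05 + 0.06 + 0.05 + 0.06 + 0.04 + 0.08 + 0.06 + 0.08 + 0.06) / 14 = 0.0679
σ̂ = s̄ / c₄ = 0.0679 / 0.9400 = 0.0722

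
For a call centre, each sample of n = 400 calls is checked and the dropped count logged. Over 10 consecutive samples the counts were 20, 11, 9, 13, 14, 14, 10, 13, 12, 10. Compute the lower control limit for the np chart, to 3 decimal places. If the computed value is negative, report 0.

2.120

p̄ = Σdᵢ / (k·n) = 126 / (10 × 400) = 0.03150
LCL = np̄ − 3·√(np̄(1−p̄)) = 12.6000 − 3 × 3.4933 = 2.1201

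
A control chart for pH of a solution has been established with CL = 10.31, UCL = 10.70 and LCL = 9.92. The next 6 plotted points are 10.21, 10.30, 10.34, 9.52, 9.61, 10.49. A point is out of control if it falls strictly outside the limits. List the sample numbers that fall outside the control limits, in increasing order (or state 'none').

4, 5

Compare each point to [9.92, 10.70]: sample 4 = 9.52 < LCL; sample 5 = 9.61 < LCL.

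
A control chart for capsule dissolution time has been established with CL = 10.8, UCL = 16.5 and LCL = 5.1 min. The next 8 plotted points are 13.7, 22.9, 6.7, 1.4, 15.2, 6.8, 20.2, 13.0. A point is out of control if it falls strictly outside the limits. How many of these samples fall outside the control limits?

3

Compare each point to [5.1, 16.5]: sample 2 = 22.9 > UCL; sample 4 = 1.4 < LCL; sample 7 = 20.2 > UCL.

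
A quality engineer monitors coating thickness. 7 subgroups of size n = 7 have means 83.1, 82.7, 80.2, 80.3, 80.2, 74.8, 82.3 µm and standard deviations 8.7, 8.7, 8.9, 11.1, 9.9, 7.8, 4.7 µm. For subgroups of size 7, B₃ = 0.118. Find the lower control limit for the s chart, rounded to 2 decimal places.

1.01

s̄ = (8.7 + 8.7 + 8.9 + 11.1 + 9.9 + 7.8 + 4.7) / 7 = 8.5429
LCL_s = B₃·s̄ = 0.118 × 8.5429 = 1.0081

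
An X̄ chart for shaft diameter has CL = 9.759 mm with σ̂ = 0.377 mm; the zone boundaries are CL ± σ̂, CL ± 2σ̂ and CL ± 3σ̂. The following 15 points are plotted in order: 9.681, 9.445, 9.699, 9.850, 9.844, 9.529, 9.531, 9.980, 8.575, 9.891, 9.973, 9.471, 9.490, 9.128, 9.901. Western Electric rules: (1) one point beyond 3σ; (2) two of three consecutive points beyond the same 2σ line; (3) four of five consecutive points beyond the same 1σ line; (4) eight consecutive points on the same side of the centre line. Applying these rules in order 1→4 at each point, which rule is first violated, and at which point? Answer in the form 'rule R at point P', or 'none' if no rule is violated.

rule 1 at point 9

Zone of each point (C = within 1σ̂, B = 1σ̂–2σ̂, A = 2σ̂–3σ̂, * = beyond 3σ̂; sign = side of CL): 1:-C, 2:-C, 3:-C, 4:+C, 5:+C, 6:-C, 7:-C, 8:+C, 9:-*, 10:+C, 11:+C, 12:-C, 13:-C, 14:-B, 15:+C
Rule 1 (one point beyond the 3σ limits) is satisfied at point 9.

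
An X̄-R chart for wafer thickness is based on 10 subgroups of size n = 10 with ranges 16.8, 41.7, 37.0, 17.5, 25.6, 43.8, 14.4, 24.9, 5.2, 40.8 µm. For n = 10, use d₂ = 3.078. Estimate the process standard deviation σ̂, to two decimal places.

8.70

R̄ = (16.8 + 41.7 + 37.0 + 17.5 + 25.6 + 43.8 + 14.4 + 24.9 + 5.2 + 40.8) / 10 = 26.7700
σ̂ = R̄ / d₂ = 26.7700 / 3.078 = 8.6972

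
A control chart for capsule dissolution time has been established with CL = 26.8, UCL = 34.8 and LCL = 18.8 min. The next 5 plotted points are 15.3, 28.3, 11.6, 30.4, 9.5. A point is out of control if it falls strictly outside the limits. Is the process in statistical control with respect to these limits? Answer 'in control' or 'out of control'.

Compare each point to [18.8, 34.8]: sample 1 = 15.3 < LCL; sample 3 = 11.6 < LCL; sample 5 = 9.5 < LCL.

out of control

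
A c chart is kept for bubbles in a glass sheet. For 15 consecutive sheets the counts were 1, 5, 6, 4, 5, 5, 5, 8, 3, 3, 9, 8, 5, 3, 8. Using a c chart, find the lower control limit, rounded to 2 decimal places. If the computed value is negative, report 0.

0.00

c̄ = (1 + 5 + 6 + 4 + 5 + 5 + 5 + 8 + 3 + 3 + 9 + 8 + 5 + 3 + 8) / 15 = 78 / 15 = 5.2000
LCL = c̄ − 3√c̄ = 5.2000 − 3 × 2.2804 = -1.6411 → 0 (cannot be negative)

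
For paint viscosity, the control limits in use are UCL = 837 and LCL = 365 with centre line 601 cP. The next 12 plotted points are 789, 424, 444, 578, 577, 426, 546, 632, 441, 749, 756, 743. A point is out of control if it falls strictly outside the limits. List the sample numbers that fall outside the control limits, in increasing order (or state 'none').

All 12 points lie within [365, 837].

none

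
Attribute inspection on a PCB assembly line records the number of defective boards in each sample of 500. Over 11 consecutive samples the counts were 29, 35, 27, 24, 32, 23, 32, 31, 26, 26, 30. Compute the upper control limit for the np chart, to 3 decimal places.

p̄ = Σdᵢ / (k·n) = 315 / (11 × 500) = 0.05727
UCL = np̄ + 3·√(np̄(1−p̄)) = 28.6364 + 3 × √(28.6364×0.94273) = 28.6364 + 3 × 5.1958 = 44.2237

44.224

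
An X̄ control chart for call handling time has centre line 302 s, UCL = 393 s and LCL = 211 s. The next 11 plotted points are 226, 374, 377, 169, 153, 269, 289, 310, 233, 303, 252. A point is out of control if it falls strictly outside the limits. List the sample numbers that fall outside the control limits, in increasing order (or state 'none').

4, 5

Compare each point to [211, 393]: sample 4 = 169 < LCL; sample 5 = 153 < LCL.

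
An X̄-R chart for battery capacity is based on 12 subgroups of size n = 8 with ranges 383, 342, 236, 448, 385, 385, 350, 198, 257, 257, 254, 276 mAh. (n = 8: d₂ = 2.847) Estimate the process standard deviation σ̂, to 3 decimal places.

110.379

R̄ = (383 + 342 + 236 + 448 + 385 + 385 + 350 + 198 + 257 + 257 + 254 + 276) / 12 = 314.2500
σ̂ = R̄ / d₂ = 314.2500 / 2.847 = 110.3793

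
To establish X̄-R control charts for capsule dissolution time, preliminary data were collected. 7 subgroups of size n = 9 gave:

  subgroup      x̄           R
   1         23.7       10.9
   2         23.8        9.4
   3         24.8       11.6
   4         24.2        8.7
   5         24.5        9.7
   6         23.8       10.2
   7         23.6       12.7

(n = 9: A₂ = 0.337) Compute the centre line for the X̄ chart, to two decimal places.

24.06

X̄̄ = (23.7 + 23.8 + 24.8 + 24.2 + 24.5 + 23.8 + 23.6) / 7 = 168.4000 / 7 = 24.0571
CL = X̄̄ = 24.0571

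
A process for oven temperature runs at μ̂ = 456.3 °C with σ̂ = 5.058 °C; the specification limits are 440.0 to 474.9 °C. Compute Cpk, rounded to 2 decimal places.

Cpu = (USL − μ̂) / (3σ̂) = (474.9 − 456.3) / (3 × 5.058) = 1.2258; Cpl = (μ̂ − LSL) / (3σ̂) = (456.3 − 440.0) / (3 × 5.058) = 1.0742; Cpk = min(Cpu, Cpl) = 1.0742

1.07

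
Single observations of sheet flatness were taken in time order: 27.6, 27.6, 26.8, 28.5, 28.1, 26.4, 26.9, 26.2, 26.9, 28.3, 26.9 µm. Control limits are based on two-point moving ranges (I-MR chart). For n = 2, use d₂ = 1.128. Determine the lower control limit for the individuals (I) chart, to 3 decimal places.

X̄ = (27.6 + 27.6 + 26.8 + 28.5 + 28.1 + 26.4 + 26.9 + 26.2 + 26.9 + 28.3 + 26.9) / 11 = 27.2909
Moving ranges: 0.0, 0.8, 1.7, 0.4, 1.7, 0.5, 0.7, 0.7, 1.4, 1.4; M̄R̄ = 9.3000 / 10 = 0.9300
LCL = X̄ − 3·M̄R̄/d₂ = 27.2909 − 3 × 0.9300 / 1.128 = 24.8175

24.818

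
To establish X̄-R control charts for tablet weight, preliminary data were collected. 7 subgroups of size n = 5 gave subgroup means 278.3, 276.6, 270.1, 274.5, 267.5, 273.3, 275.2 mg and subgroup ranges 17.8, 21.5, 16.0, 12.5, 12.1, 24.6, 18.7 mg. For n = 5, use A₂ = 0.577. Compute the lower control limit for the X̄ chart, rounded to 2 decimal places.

X̄̄ = (278.3 + 276.6 + 270.1 + 274.5 + 267.5 + 273.3 + 275.2) / 7 = 1915.5000 / 7 = 273.6429
R̄ = (17.8 + 21.5 + 16.0 + 12.5 + 12.1 + 24.6 + 18.7) / 7 = 123.2000 / 7 = 17.6000
LCL = X̄̄ − A₂·R̄ = 273.6429 − 0.577 × 17.6000 = 263.4877

263.49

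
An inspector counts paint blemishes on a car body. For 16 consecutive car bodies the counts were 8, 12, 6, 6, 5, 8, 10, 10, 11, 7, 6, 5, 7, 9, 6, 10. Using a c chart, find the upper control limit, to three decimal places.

c̄ = (8 + 12 + 6 + 6 + 5 + 8 + 10 + 10 + 11 + 7 + 6 + 5 + 7 + 9 + 6 + 10) / 16 = 126 / 16 = 7.8750
UCL = c̄ + 3√c̄ = 7.8750 + 3 × √7.8750 = 7.8750 + 3 × 2.8062 = 16.2937

16.294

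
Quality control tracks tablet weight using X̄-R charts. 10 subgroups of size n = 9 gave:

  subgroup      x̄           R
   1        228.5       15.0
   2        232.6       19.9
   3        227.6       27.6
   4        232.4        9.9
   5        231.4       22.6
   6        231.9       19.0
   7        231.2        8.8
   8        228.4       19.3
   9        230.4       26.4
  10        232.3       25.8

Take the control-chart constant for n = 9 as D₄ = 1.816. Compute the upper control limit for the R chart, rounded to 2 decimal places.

R̄ = (15.0 + 19.9 + 27.6 + 9.9 + 22.6 + 19.0 + 8.8 + 19.3 + 26.4 + 25.8) / 10 = 194.3000 / 10 = 19.4300
UCL_R = D₄·R̄ = 1.816 × 19.4300 = 35.2849

35.28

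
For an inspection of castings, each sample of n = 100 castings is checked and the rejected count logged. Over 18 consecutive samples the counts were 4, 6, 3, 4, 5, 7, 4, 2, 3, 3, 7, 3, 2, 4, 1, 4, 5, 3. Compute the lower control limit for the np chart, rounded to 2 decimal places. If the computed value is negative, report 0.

0.00

p̄ = Σdᵢ / (k·n) = 70 / (18 × 100) = 0.03889
LCL = np̄ − 3·√(np̄(1−p̄)) = 3.8889 − 3 × 1.9333 = -1.9110 → 0 (negative, so LCL = 0)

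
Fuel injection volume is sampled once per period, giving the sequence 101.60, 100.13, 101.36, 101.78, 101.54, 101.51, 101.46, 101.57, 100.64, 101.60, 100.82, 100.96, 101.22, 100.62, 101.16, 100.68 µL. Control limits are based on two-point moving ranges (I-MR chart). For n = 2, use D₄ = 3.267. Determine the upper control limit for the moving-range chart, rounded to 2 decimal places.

1.79

Moving ranges: 1.47, 1.23, 0.42, 0.24, 0.03, 0.05, 0.11, 0.93, 0.96, 0.78, 0.14, 0.26, 0.60, 0.54, 0.48; M̄R̄ = 8.2400 / 15 = 0.5493
UCL_MR = D₄·M̄R̄ = 3.267 × 0.5493 = 1.7947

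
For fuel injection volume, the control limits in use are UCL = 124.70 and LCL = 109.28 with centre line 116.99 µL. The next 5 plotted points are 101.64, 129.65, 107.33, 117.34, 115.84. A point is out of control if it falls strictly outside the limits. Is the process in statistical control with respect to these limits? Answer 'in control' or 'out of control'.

Compare each point to [109.28, 124.70]: sample 1 = 101.64 < LCL; sample 2 = 129.65 > UCL; sample 3 = 107.33 < LCL.

out of control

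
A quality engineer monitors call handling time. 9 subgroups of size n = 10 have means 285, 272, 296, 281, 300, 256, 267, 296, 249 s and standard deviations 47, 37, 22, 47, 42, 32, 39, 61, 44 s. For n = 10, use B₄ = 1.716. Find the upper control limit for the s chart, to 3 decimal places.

s̄ = (47 + 37 + 22 + 47 + 42 + 32 + 39 + 61 + 44) / 9 = 41.2222
UCL_s = B₄·s̄ = 1.716 × 41.2222 = 70.7373

70.737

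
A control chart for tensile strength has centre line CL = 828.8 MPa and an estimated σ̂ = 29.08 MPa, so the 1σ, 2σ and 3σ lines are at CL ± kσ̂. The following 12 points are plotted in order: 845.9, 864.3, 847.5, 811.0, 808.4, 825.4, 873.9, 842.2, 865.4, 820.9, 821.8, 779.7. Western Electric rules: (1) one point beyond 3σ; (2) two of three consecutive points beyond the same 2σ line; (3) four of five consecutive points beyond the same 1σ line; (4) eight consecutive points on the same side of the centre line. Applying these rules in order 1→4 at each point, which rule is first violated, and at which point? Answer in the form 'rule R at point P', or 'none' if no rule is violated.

Zone of each point (C = within 1σ̂, B = 1σ̂–2σ̂, A = 2σ̂–3σ̂, * = beyond 3σ̂; sign = side of CL): 1:+C, 2:+B, 3:+C, 4:-C, 5:-C, 6:-C, 7:+B, 8:+C, 9:+B, 10:-C, 11:-C, 12:-B
No rule fires across all 12 points.

none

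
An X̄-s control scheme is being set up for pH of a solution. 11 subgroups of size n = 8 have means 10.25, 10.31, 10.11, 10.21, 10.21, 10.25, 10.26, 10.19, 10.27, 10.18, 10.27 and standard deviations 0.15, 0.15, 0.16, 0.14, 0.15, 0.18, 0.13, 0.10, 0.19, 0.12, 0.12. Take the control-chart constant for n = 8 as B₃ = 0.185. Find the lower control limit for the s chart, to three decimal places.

s̄ = (0.15 + 0.15 + 0.16 + 0.14 + 0.15 + 0.18 + 0.13 + 0.10 + 0.19 + 0.12 + 0.12) / 11 = 0.1445
LCL_s = B₃·s̄ = 0.185 × 0.1445 = 0.0267

0.027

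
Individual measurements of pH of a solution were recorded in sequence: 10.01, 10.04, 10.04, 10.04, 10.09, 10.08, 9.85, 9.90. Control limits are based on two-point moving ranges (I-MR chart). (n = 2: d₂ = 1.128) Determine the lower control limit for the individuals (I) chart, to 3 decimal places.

9.866

X̄ = (10.01 + 10.04 + 10.04 + 10.04 + 10.09 + 10.08 + 9.85 + 9.90) / 8 = 10.0062
Moving ranges: 0.03, 0.00, 0.00, 0.05, 0.01, 0.23, 0.05; M̄R̄ = 0.3700 / 7 = 0.0529
LCL = X̄ − 3·M̄R̄/d₂ = 10.0062 − 3 × 0.0529 / 1.128 = 9.8657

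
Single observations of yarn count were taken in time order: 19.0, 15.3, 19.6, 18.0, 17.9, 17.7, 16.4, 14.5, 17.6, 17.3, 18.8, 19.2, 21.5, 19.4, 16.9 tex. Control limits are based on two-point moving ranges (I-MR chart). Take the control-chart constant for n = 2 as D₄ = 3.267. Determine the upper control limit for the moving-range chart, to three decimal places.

Moving ranges: 3.7, 4.3, 1.6, 0.1, 0.2, 1.3, 1.9, 3.1, 0.3, 1.5, 0.4, 2.3, 2.1, 2.5; M̄R̄ = 25.3000 / 14 = 1.8071
UCL_MR = D₄·M̄R̄ = 3.267 × 1.8071 = 5.9039

5.904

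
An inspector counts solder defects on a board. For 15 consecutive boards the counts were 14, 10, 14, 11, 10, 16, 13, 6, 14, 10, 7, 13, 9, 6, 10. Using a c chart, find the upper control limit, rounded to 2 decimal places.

c̄ = (14 + 10 + 14 + 11 + 10 + 16 + 13 + 6 + 14 + 10 + 7 + 13 + 9 + 6 + 10) / 15 = 163 / 15 = 10.8667
UCL = c̄ + 3√c̄ = 10.8667 + 3 × √10.8667 = 10.8667 + 3 × 3.2965 = 20.7561

20.76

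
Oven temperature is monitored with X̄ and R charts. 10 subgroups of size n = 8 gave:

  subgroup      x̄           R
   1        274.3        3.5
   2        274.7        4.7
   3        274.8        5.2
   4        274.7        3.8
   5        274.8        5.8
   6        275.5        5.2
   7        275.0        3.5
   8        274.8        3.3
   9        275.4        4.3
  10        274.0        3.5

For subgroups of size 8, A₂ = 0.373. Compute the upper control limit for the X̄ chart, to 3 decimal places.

276.396

X̄̄ = (274.3 + 274.7 + 274.8 + 274.7 + 274.8 + 275.5 + 275.0 + 274.8 + 275.4 + 274.0) / 10 = 2748.0000 / 10 = 274.8000
R̄ = (3.5 + 4.7 + 5.2 + 3.8 + 5.8 + 5.2 + 3.5 + 3.3 + 4.3 + 3.5) / 10 = 42.8000 / 10 = 4.2800
UCL = X̄̄ + A₂·R̄ = 274.8000 + 0.373 × 4.2800 = 276.3964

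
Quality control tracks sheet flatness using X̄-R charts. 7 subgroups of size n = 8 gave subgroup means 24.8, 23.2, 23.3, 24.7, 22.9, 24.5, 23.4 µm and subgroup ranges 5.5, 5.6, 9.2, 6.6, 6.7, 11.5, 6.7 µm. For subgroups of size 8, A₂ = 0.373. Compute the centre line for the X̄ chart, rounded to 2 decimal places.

23.83

X̄̄ = (24.8 + 23.2 + 23.3 + 24.7 + 22.9 + 24.5 + 23.4) / 7 = 166.8000 / 7 = 23.8286
CL = X̄̄ = 23.8286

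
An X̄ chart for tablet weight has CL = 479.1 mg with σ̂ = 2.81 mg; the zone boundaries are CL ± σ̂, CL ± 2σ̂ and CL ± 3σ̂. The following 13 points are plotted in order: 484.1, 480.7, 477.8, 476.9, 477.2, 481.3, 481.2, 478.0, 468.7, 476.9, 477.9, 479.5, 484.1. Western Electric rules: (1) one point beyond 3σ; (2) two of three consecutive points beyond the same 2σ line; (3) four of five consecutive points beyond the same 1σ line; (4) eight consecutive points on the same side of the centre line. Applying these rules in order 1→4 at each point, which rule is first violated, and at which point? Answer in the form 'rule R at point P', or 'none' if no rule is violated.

Zone of each point (C = within 1σ̂, B = 1σ̂–2σ̂, A = 2σ̂–3σ̂, * = beyond 3σ̂; sign = side of CL): 1:+B, 2:+C, 3:-C, 4:-C, 5:-C, 6:+C, 7:+C, 8:-C, 9:-*, 10:-C, 11:-C, 12:+C, 13:+B
Rule 1 (one point beyond the 3σ limits) is satisfied at point 9.

rule 1 at point 9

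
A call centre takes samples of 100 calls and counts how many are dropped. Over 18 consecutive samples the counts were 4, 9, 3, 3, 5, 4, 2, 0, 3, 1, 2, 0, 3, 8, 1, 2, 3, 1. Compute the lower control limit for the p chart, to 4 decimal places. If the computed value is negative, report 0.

0.0000

p̄ = Σdᵢ / (k·n) = 54 / (18 × 100) = 0.03000
LCL = p̄ − 3·√(p̄(1−p̄)/n) = 0.03000 − 3 × 0.01706 = -0.02118 → 0 (negative, so LCL = 0)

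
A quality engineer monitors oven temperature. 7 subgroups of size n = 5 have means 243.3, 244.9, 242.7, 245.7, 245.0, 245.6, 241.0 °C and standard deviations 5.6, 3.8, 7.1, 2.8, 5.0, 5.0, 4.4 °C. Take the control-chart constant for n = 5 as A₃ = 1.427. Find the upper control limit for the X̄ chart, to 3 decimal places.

X̄̄ = (243.3 + 244.9 + 242.7 + 245.7 + 245.0 + 245.6 + 241.0) / 7 = 244.0286
s̄ = (5.6 + 3.8 + 7.1 + 2.8 + 5.0 + 5.0 + 4.4) / 7 = 4.8143
UCL = X̄̄ + A₃·s̄ = 244.0286 + 1.427 × 4.8143 = 250.8986

250.899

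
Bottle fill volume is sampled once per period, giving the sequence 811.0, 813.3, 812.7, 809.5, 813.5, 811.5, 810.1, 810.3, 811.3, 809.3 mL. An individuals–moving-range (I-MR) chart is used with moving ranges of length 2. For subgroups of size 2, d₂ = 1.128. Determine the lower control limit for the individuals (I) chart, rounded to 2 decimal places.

806.32

X̄ = (811.0 + 813.3 + 812.7 + 809.5 + 813.5 + 811.5 + 810.1 + 810.3 + 811.3 + 809.3) / 10 = 811.2500
Moving ranges: 2.3, 0.6, 3.2, 4.0, 2.0, 1.4, 0.2, 1.0, 2.0; M̄R̄ = 16.7000 / 9 = 1.8556
LCL = X̄ − 3·M̄R̄/d₂ = 811.2500 − 3 × 1.8556 / 1.128 = 806.3150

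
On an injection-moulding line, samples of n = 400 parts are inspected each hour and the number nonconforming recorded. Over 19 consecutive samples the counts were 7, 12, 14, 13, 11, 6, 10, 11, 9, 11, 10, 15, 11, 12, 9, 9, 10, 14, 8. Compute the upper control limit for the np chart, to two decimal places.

p̄ = Σdᵢ / (k·n) = 202 / (19 × 400) = 0.02658
UCL = np̄ + 3·√(np̄(1−p̄)) = 10.6316 + 3 × √(10.6316×0.97342) = 10.6316 + 3 × 3.2170 = 20.2825

20.28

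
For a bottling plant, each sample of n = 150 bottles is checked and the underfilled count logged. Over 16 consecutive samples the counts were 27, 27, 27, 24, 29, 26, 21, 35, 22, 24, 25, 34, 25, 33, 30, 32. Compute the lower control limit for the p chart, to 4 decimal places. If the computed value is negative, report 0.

0.0889

p̄ = Σdᵢ / (k·n) = 441 / (16 × 150) = 0.18375
LCL = p̄ − 3·√(p̄(1−p̄)/n) = 0.18375 − 3 × 0.03162 = 0.08889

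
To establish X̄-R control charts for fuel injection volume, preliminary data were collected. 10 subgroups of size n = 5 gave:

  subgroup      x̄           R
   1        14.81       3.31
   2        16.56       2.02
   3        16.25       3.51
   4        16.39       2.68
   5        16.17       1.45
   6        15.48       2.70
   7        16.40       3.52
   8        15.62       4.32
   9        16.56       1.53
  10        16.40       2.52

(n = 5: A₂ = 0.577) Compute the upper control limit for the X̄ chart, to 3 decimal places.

X̄̄ = (14.81 + 16.56 + 16.25 + 16.39 + 16.17 + 15.48 + 16.40 + 15.62 + 16.56 + 16.40) / 10 = 160.6400 / 10 = 16.0640
R̄ = (3.31 + 2.02 + 3.51 + 2.68 + 1.45 + 2.70 + 3.52 + 4.32 + 1.53 + 2.52) / 10 = 27.5600 / 10 = 2.7560
UCL = X̄̄ + A₂·R̄ = 16.0640 + 0.577 × 2.7560 = 17.6542

17.654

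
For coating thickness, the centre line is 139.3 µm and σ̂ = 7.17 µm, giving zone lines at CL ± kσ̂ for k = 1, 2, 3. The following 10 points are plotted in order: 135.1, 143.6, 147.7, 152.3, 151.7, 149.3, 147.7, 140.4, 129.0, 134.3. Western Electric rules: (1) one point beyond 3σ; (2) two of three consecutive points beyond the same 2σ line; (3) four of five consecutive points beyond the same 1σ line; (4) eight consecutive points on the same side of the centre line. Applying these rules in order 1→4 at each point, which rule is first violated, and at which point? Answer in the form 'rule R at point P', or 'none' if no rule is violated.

Zone of each point (C = within 1σ̂, B = 1σ̂–2σ̂, A = 2σ̂–3σ̂, * = beyond 3σ̂; sign = side of CL): 1:-C, 2:+C, 3:+B, 4:+B, 5:+B, 6:+B, 7:+B, 8:+C, 9:-B, 10:-C
Rule 3 (four of five consecutive points beyond the same 1σ limit) is satisfied at point 6.

rule 3 at point 6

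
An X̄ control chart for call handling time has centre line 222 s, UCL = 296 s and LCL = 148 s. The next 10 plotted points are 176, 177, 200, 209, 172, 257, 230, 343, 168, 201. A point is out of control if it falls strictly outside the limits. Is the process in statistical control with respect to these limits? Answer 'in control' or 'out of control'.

Compare each point to [148, 296]: sample 8 = 343 > UCL.

out of control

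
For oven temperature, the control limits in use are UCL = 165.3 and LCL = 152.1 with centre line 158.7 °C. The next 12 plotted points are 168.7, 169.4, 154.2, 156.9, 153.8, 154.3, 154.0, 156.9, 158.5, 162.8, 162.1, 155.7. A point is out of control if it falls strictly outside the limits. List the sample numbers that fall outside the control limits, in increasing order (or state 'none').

Compare each point to [152.1, 165.3]: sample 1 = 168.7 > UCL; sample 2 = 169.4 > UCL.

1, 2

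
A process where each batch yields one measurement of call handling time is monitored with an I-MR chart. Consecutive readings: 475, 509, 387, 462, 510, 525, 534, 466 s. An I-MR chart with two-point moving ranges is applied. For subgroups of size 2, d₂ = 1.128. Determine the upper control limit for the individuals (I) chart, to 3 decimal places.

624.457

X̄ = (475 + 509 + 387 + 462 + 510 + 525 + 534 + 466) / 8 = 483.5000
Moving ranges: 34, 122, 75, 48, 15, 9, 68; M̄R̄ = 371.0000 / 7 = 53.0000
UCL = X̄ + 3·M̄R̄/d₂ = 483.5000 + 3 × 53.0000 / 1.128 = 624.4574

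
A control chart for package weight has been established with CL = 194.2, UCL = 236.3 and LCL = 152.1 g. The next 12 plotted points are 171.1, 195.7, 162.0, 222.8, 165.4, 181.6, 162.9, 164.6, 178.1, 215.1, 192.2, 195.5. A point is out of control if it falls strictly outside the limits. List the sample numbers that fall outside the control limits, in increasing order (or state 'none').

All 12 points lie within [152.1, 236.3].

none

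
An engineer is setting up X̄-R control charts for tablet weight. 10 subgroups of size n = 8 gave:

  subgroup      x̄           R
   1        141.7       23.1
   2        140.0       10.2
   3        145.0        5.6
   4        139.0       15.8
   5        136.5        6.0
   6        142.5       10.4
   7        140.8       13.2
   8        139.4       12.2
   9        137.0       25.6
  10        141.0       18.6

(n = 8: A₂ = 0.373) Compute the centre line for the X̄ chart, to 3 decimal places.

X̄̄ = (141.7 + 140.0 + 145.0 + 139.0 + 136.5 + 142.5 + 140.8 + 139.4 + 137.0 + 141.0) / 10 = 1402.9000 / 10 = 140.2900
CL = X̄̄ = 140.2900

140.290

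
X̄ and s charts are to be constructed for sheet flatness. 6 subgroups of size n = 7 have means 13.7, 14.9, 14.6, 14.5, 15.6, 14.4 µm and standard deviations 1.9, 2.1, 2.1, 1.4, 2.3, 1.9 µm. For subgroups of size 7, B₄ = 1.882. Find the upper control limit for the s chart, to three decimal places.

s̄ = (1.9 + 2.1 + 2.1 + 1.4 + 2.3 + 1.9) / 6 = 1.9500
UCL_s = B₄·s̄ = 1.882 × 1.9500 = 3.6699

3.670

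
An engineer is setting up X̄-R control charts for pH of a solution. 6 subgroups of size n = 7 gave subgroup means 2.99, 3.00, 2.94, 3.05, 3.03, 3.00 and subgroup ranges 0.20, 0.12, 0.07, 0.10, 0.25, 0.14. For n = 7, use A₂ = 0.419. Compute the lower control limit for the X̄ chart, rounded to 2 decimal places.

X̄̄ = (2.99 + 3.00 + 2.94 + 3.05 + 3.03 + 3.00) / 6 = 18.0100 / 6 = 3.0017
R̄ = (0.20 + 0.12 + 0.07 + 0.10 + 0.25 + 0.14) / 6 = 0.8800 / 6 = 0.1467
LCL = X̄̄ − A₂·R̄ = 3.0017 − 0.419 × 0.1467 = 2.9402

2.94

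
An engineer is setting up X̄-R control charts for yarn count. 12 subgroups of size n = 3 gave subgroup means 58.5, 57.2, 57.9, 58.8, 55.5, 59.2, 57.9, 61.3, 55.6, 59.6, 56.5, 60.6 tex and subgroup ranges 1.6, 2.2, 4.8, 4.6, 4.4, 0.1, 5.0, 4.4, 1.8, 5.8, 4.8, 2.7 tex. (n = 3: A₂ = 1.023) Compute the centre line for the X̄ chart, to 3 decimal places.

58.217

X̄̄ = (58.5 + 57.2 + 57.9 + 58.8 + 55.5 + 59.2 + 57.9 + 61.3 + 55.6 + 59.6 + 56.5 + 60.6) / 12 = 698.6000 / 12 = 58.2167
CL = X̄̄ = 58.2167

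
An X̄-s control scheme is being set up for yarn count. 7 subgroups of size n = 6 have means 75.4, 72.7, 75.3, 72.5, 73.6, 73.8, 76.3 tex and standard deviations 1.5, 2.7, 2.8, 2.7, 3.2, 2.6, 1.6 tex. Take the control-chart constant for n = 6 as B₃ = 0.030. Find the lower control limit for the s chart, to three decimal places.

s̄ = (1.5 + 2.7 + 2.8 + 2.7 + 3.2 + 2.6 + 1.6) / 7 = 2.4429
LCL_s = B₃·s̄ = 0.030 × 2.4429 = 0.0733

0.073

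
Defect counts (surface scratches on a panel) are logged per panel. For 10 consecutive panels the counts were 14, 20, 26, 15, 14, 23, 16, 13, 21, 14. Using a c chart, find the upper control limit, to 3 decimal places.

c̄ = (14 + 20 + 26 + 15 + 14 + 23 + 16 + 13 + 21 + 14) / 10 = 176 / 10 = 17.6000
UCL = c̄ + 3√c̄ = 17.6000 + 3 × √17.6000 = 17.6000 + 3 × 4.1952 = 30.1857

30.186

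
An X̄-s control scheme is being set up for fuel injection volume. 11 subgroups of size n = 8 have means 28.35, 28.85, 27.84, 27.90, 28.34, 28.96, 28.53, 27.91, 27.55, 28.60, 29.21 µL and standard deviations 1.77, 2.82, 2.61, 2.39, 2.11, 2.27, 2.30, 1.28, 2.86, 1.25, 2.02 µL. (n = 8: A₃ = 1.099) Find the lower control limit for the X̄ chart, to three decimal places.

X̄̄ = (28.35 + 28.85 + 27.84 + 27.90 + 28.34 + 28.96 + 28.53 + 27.91 + 27.55 + 28.60 + 29.21) / 11 = 28.3673
s̄ = (1.77 + 2.82 + 2.61 + 2.39 + 2.11 + 2.27 + 2.30 + 1.28 + 2.86 + 1.25 + 2.02) / 11 = 2.1527
LCL = X̄̄ − A₃·s̄ = 28.3673 − 1.099 × 2.1527 = 26.0014

26.001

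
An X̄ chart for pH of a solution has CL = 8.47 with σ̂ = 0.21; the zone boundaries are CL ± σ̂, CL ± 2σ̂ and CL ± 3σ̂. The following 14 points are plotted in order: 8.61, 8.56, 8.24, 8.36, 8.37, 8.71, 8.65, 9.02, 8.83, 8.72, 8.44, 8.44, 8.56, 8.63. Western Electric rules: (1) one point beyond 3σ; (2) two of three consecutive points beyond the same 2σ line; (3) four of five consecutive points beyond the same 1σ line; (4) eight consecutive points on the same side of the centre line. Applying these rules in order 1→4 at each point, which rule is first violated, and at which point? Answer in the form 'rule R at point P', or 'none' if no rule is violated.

Zone of each point (C = within 1σ̂, B = 1σ̂–2σ̂, A = 2σ̂–3σ̂, * = beyond 3σ̂; sign = side of CL): 1:+C, 2:+C, 3:-B, 4:-C, 5:-C, 6:+B, 7:+C, 8:+A, 9:+B, 10:+B, 11:-C, 12:-C, 13:+C, 14:+C
Rule 3 (four of five consecutive points beyond the same 1σ limit) is satisfied at point 10.

rule 3 at point 10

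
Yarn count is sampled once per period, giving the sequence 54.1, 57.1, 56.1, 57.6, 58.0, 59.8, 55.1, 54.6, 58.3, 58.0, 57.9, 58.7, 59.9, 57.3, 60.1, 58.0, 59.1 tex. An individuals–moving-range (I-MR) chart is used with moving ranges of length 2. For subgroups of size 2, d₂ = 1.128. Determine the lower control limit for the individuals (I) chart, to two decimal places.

X̄ = (54.1 + 57.1 + 56.1 + 57.6 + 58.0 + 59.8 + 55.1 + 54.6 + 58.3 + 58.0 + 57.9 + 58.7 + 59.9 + 57.3 + 60.1 + 58.0 + 59.1) / 17 = 57.6294
Moving ranges: 3.0, 1.0, 1.5, 0.4, 1.8, 4.7, 0.5, 3.7, 0.3, 0.1, 0.8, 1.2, 2.6, 2.8, 2.1, 1.1; M̄R̄ = 27.6000 / 16 = 1.7250
LCL = X̄ − 3·M̄R̄/d₂ = 57.6294 − 3 × 1.7250 / 1.128 = 53.0416

53.04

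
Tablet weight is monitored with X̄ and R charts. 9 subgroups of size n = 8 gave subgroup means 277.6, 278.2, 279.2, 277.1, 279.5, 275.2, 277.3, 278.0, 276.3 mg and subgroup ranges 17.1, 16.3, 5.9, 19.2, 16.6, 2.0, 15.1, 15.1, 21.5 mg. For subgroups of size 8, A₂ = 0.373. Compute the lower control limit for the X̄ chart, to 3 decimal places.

X̄̄ = (277.6 + 278.2 + 279.2 + 277.1 + 279.5 + 275.2 + 277.3 + 278.0 + 276.3) / 9 = 2498.4000 / 9 = 277.6000
R̄ = (17.1 + 16.3 + 5.9 + 19.2 + 16.6 + 2.0 + 15.1 + 15.1 + 21.5) / 9 = 128.8000 / 9 = 14.3111
LCL = X̄̄ − A₂·R̄ = 277.6000 − 0.373 × 14.3111 = 272.2620

272.262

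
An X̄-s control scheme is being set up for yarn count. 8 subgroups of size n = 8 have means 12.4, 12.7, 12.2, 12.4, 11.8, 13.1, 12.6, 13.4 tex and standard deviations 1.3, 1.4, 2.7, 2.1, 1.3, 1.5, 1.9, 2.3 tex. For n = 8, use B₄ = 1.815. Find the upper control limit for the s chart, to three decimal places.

s̄ = (1.3 + 1.4 + 2.7 + 2.1 + 1.3 + 1.5 + 1.9 + 2.3) / 8 = 1.8125
UCL_s = B₄·s̄ = 1.815 × 1.8125 = 3.2897

3.290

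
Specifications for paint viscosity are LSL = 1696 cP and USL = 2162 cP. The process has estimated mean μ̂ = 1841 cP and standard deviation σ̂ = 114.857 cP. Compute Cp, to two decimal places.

Cp = (USL − LSL) / (6σ̂) = (2162 − 1696) / (6 × 114.857) = 466.0000 / 689.1420 = 0.6762

0.68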